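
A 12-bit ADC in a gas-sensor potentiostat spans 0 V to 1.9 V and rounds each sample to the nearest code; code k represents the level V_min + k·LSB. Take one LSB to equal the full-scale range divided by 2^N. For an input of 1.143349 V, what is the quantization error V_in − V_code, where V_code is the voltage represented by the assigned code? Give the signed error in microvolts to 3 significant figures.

Full-scale range = 1.9 V. LSB = 1.9 V / 2^12 ≈ 463.9 µV.
(V_in − V_min)/LSB = (1.143349 − (0)) × 4096/1.9 = 2464.8197 → nearest code k = 2465.
V_code = 0 + (2465/4096) × 1.9 = 1.143432617 V.
e = 1.143349 − (1.143432617) = −83.6 µV.

−83.6 µV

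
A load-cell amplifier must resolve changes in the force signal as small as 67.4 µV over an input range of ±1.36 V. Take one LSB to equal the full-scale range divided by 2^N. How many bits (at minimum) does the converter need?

Range = 1.36 − (-1.36) = 2.72 V.
2.72 V / 67.4 µV = 40360. Since 2^15 = 32768 and 2^16 = 65536, N = 16.

16 bits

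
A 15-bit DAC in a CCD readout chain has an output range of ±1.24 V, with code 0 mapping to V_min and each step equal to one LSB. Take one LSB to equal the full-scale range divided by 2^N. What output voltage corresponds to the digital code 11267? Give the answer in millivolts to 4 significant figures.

-387.3 mV

Full-scale range = 1.24 V − (-1.24 V) = 2.48 V. LSB = 2.48 V / 2^15.
Output = V_min + (11267/32768) × range = -1.24 + 0.343842 × 2.48 V
      = -1.24 V + 0.852727 V = -0.387273 V.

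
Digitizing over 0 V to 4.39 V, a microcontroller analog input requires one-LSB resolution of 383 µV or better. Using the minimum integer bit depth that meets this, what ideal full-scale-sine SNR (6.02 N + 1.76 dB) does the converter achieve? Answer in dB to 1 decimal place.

Span = 4.39 V.
Need 2^N ≥ 4.39 V / 383 µV = 11460 → N_min = 14.
6.02(14) + 1.76 = 86.04 dB.

86.0 dB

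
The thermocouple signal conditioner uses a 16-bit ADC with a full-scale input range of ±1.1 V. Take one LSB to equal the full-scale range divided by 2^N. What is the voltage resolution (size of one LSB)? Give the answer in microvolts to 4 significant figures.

Span: 1.1 V − (-1.1 V) = 2.2 V.
Number of codes = 2^16 = 65536.
One LSB is 2.2 V / 65536 = 33.57 µV.

33.57 µV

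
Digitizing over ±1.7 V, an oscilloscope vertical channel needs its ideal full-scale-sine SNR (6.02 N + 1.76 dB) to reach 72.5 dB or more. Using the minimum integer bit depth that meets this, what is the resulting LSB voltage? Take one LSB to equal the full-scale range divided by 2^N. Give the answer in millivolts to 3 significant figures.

0.830 mV

Full-scale range = 1.7 V − (-1.7 V) = 3.4 V.
Solving 6.02 N ≥ 72.5 − 1.76: N ≥ 11.751. Round up → N = 12.
LSB = 3.4 V ÷ 2^12 = 3.4/4096 V = 0.830 mV.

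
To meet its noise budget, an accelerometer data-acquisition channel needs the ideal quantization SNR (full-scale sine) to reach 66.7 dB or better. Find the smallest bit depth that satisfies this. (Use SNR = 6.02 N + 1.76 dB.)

11 bits

N ≥ (66.7 − 1.76)/6.02 = 10.787 → N_min = 11.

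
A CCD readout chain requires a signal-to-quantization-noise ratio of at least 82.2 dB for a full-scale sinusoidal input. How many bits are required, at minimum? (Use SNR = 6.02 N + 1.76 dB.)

14 bits

Solving 6.02 N ≥ 82.2 − 1.76: N ≥ 13.362. Round up → N = 14.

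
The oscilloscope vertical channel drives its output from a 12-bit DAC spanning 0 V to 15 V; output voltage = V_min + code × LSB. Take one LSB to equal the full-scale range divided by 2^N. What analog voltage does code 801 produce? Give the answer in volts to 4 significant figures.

2.933 V

Full-scale range = 15 V. LSB = 15 V / 2^12.
V_out = 0 + 801 × (15/4096) V
      = 0 V + 2.93335 V = 2.93335 V.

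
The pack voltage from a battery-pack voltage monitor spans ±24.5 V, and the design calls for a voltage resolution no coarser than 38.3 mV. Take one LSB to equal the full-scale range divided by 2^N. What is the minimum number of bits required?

11 bits

Span: 24.5 V − (-24.5 V) = 49 V.
49 V / 38.3 mV = 1279. Since 2^10 = 1024 and 2^11 = 2048, N = 11.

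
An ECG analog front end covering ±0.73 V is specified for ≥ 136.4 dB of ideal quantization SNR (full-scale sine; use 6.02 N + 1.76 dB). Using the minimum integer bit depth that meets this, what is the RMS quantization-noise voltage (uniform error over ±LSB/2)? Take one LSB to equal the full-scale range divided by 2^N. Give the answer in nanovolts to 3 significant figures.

50.2 nV

Full-scale range = 0.73 V − (-0.73 V) = 1.46 V.
Required N = ⌈(136.4 − 1.76)/6.02⌉ = ⌈22.365⌉ = 23.
Step size = 1.46/8388608 V = 174.05 nV.
σ_q = LSB/√12 = 174.05 nV/3.4641 = 50.2 nV.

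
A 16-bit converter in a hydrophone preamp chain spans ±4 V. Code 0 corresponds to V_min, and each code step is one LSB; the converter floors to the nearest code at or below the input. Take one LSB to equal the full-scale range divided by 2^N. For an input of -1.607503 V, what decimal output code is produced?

19599

Span: 4 V − (-4 V) = 8 V. LSB = 8 V / 2^16 ≈ 122.1 µV.
(V_in − V_min) × 2^16/range = (-1.607503 − (-4)) × 65536/8 = 19599.335.
Floor → code = 19599.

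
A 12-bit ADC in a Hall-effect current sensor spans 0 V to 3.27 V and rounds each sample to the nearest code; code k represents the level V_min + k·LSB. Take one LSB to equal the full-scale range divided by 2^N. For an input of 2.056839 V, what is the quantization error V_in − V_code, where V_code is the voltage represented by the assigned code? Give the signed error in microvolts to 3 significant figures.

+316 µV

Full-scale range = 3.27 V. LSB = 3.27 V / 2^12 ≈ 0.7983 mV.
(2.056839 − (0)) / LSB = 2.056839 × 4096/3.27 = 2576.3953. Nearest integer: k = 2576.
Reconstructed level: 0 + 2576 × 3.27/4096 V = 2.056523438 V.
e = 2.056839 − (2.056523438) = +316 µV.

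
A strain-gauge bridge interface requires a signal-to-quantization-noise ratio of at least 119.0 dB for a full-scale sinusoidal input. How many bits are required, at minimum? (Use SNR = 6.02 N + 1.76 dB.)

Required N = ⌈(119.0 − 1.76)/6.02⌉ = ⌈19.475⌉ = 20.

20 bits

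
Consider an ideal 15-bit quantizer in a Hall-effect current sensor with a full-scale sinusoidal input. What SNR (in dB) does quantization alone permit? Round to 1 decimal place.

92.1 dB

SNR = 6.02·15 + 1.76 = 92.06 dB.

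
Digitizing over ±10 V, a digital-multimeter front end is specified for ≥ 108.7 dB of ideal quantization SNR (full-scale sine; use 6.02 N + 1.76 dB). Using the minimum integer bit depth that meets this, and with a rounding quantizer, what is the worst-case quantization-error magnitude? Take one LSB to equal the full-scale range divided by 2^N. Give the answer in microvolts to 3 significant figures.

Span: 10 V − (-10 V) = 20 V.
6.02 N + 1.76 ≥ 108.7 gives N ≥ 17.764, so the minimum integer is 18.
One LSB is 20 V / 262144 = 76.294 µV.
Half an LSB is 38.1 µV.

38.1 µV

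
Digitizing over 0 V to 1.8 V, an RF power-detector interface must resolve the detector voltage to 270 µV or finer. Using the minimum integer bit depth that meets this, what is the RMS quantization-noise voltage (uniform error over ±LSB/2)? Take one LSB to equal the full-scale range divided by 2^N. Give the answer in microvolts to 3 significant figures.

V_FS = 1.8 V.
1.8 V / 270 µV = 6667. Since 2^12 = 4096 and 2^13 = 8192, N = 13.
LSB = 1.8 V ÷ 2^13 = 1.8/8192 V = 219.73 µV.
V_rms = LSB/√12 = 63.4 µV.

63.4 µV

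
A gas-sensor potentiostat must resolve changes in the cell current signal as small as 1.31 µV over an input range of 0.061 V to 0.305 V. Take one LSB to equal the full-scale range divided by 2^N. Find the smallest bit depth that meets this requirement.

Full-scale range = 0.305 V − (0.061 V) = 0.244 V.
Required number of levels: 0.244/1.31 µV = 186260; smallest N with 2^N ≥ that is 18.

18 bits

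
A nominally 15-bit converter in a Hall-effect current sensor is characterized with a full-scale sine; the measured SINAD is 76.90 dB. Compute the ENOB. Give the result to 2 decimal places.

12.48 bits

Inverting SNR = 6.02 N + 1.76: N_eff = (76.90 − 1.76)/6.02 = 12.4817.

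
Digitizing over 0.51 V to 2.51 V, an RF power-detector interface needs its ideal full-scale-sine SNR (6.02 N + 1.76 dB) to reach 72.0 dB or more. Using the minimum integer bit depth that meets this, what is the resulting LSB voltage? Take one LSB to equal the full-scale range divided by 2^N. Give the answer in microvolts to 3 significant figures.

488 µV

Range = 2.51 − (0.51) = 2 V.
N ≥ (72.0 − 1.76)/6.02 = 11.668 → N_min = 12.
LSB = 2 V / 2^12 = 488 µV.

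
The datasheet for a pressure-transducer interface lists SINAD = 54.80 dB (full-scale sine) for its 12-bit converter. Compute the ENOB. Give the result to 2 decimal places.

(54.80 − 1.76) / 6.02 = 53.04/6.02 = 8.8106 effective bits.

8.81 bits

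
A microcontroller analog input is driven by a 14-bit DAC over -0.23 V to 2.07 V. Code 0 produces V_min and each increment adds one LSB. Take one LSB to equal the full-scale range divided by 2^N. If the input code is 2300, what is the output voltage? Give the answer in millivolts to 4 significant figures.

92.88 mV

Span: 2.07 V − (-0.23 V) = 2.3 V. LSB = 2.3 V / 2^14.
V_out = V_min + code × LSB = -0.23 V + 2300 × 2.3 V / 16384
      = -0.23 + 0.322876 = 0.0928760 V.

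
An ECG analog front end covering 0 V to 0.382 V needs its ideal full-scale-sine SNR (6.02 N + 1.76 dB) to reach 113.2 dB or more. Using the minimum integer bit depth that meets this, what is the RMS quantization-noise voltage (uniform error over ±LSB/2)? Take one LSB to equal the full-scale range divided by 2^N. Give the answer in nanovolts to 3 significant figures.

Full-scale range = 0.382 V.
6.02 N + 1.76 ≥ 113.2 gives N ≥ 18.512, so the minimum integer is 19.
LSB = 0.382 V ÷ 2^19 = 0.382/524288 V = 0.72861 µV.
RMS noise = LSB/√12 = 210 nV.

210 nV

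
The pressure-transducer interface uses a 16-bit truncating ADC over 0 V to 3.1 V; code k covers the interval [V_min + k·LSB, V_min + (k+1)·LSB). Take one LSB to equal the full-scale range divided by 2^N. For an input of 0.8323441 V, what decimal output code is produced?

17596

Range is 3.1 V. LSB = 3.1 V / 2^16 ≈ 47.30 µV.
code = ⌊(V_in − V_min)/LSB⌋ = ⌊(V_in − V_min) × 2^16 / range⌋
     = ⌊(0.8323441 − (0)) × 65536 / 3.1⌋ = ⌊0.8323441 × 65536/3.1⌋
     = ⌊17596.291⌋ = 17596.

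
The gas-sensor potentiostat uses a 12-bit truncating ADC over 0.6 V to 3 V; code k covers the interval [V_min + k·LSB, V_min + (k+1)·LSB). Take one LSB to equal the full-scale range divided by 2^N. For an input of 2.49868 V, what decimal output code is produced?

The full-scale span is 3 − (0.6) = 2.4 V. LSB = 2.4 V / 2^12 ≈ 0.5859 mV.
V_in − V_min = 2.49868 − (0.6) = 1.89868 V.
Divide by LSB: 1.89868 × 4096/2.4 = 3240.4139.
Truncating gives code 3240.

3240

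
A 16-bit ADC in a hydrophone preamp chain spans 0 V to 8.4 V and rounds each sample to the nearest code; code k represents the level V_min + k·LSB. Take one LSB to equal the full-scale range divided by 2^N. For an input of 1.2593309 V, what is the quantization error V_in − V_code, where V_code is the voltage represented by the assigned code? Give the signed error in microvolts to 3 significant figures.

+23.0 µV

Range is 8.4 V. LSB = 8.4 V / 2^16 ≈ 128.2 µV.
Position in LSBs: (1.2593309 − (0)) × 65536/8.4 = 9825.1797; rounding gives k = 9825.
V_code = 0 + (9825/65536) × 8.4 = 1.2593078613 V.
V_in − V_code = 1.2593309 − (1.2593078613) = +23.0 µV.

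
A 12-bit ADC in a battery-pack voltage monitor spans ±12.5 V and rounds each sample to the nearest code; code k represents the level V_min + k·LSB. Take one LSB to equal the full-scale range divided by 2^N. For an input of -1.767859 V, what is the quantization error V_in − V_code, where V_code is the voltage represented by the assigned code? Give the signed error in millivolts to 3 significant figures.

+2.16 mV

Range = 12.5 − (-12.5) = 25 V. LSB = 25 V / 2^12 ≈ 6.104 mV.
(V_in − V_min)/LSB = (-1.767859 − (-12.5)) × 4096/25 = 1758.3540 → nearest code k = 1758.
Reconstructed level: -12.5 + 1758 × 25/4096 V = -1.770019531 V.
V_in − V_code = -1.767859 − (-1.770019531) = +2.16 mV.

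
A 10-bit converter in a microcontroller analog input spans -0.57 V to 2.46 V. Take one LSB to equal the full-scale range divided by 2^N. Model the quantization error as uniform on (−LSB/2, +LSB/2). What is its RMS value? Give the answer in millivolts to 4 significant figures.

Full-scale range = 2.46 V − (-0.57 V) = 3.03 V.
LSB = 3.03 V ÷ 2^10 = 3.03/1024 V = 2.95898 mV.
σ_q = LSB/√12 = 2.95898 mV/3.4641 = 0.8542 mV.

0.8542 mV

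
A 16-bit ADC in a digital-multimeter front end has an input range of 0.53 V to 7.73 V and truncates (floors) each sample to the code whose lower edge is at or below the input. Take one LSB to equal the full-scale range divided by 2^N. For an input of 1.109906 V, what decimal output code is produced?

The full-scale span is 7.73 − (0.53) = 7.2 V. LSB = 7.2 V / 2^16 ≈ 109.9 µV.
code = ⌊(V_in − V_min)/LSB⌋ = ⌊(V_in − V_min) × 2^16 / range⌋
     = ⌊(1.109906 − (0.53)) × 65536 / 7.2⌋ = ⌊0.579906 × 65536/7.2⌋
     = ⌊5278.433⌋ = 5278.

5278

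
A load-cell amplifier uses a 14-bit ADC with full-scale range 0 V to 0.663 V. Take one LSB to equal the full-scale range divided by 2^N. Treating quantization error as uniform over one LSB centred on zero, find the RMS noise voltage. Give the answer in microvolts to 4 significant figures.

V_FS = 0.663 V.
LSB = 0.663 V / 2^14 = 40.4663 µV.
V_rms = LSB/√12 = 40.4663 µV / √12 = 11.68 µV.

11.68 µV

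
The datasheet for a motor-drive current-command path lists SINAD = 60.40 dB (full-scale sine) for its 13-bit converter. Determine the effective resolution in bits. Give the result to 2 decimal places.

ENOB = (SINAD − 1.76) / 6.02 = (60.40 − 1.76) / 6.02 = 58.64 / 6.02 = 9.7409.

9.74 bits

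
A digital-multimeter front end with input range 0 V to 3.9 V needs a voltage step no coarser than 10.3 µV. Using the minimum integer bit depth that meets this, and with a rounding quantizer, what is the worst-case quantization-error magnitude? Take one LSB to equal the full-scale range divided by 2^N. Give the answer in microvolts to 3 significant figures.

Span = 3.9 V.
3.9 V / 10.3 µV = 378600. Since 2^18 = 262144 and 2^19 = 524288, N = 19.
One LSB is 3.9 V / 524288 = 7.4387 µV.
Max error for round-to-nearest is LSB/2 = 3.72 µV.

3.72 µV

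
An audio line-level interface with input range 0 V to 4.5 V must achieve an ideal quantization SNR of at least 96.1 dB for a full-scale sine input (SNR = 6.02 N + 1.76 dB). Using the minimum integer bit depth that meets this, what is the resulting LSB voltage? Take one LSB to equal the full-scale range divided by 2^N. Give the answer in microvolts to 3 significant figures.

Range is 4.5 V.
6.02 N + 1.76 ≥ 96.1 gives N ≥ 15.671, so the minimum integer is 16.
One LSB is 4.5 V / 65536 = 68.7 µV.

68.7 µV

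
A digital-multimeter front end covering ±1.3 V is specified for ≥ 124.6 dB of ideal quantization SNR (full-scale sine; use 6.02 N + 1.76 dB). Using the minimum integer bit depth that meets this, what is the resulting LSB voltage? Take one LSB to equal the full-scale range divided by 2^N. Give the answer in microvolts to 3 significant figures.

1.24 µV

Full-scale range = 1.3 V − (-1.3 V) = 2.6 V.
N ≥ (124.6 − 1.76)/6.02 = 20.405 → N_min = 21.
Step size = 2.6/2097152 V = 1.24 µV.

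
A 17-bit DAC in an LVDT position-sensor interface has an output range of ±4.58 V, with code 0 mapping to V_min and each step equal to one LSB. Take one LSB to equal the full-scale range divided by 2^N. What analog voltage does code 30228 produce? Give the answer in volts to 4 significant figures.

-2.468 V

Span: 4.58 V − (-4.58 V) = 9.16 V. LSB = 9.16 V / 2^17.
V_out = -4.58 + 30228 × (9.16/131072) V
      = -4.58 + 2.11249 = -2.46751 V.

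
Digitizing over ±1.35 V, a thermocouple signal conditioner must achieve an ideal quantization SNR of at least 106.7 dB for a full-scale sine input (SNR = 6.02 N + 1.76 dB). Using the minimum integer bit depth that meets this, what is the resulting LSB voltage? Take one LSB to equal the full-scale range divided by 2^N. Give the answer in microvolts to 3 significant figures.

Full-scale range = 1.35 V − (-1.35 V) = 2.7 V.
6.02 N + 1.76 ≥ 106.7 gives N ≥ 17.432, so the minimum integer is 18.
LSB = 2.7 V ÷ 2^18 = 2.7/262144 V = 10.3 µV.

10.3 µV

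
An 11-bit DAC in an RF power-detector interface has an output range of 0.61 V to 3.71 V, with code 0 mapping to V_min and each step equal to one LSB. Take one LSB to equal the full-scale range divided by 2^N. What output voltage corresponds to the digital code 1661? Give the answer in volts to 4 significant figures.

3.124 V

Span: 3.71 V − (0.61 V) = 3.1 V. LSB = 3.1 V / 2^11.
V_out = V_min + code × LSB = 0.61 V + 1661 × 3.1 V / 2048
      = 0.61 + 2.51421 = 3.12421 V.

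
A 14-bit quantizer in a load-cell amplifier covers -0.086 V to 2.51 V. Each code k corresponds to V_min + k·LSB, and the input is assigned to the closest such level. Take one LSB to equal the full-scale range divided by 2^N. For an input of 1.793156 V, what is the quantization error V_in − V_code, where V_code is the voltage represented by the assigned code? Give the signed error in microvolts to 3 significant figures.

−28.6 µV

Range = 2.51 − (-0.086) = 2.596 V. LSB = 2.596 V / 2^14 ≈ 158.4 µV.
(1.793156 − (-0.086)) / LSB = 1.879156 × 16384/2.596 = 11859.8197. Nearest integer: k = 11860.
Reconstructed level: -0.086 + 11860 × 2.596/16384 V = 1.7931845703 V.
e = 1.793156 − (1.7931845703) = −28.6 µV.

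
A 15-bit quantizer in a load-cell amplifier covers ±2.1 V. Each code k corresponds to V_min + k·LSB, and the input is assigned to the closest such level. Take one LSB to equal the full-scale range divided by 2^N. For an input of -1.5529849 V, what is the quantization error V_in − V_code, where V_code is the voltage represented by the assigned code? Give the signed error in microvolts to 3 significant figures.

Span: 2.1 V − (-2.1 V) = 4.2 V. LSB = 4.2 V / 2^15 ≈ 128.2 µV.
(V_in − V_min)/LSB = (-1.5529849 − (-2.1)) × 32768/4.2 = 4267.7597 → nearest code k = 4268.
Reconstructed level: -2.1 + 4268 × 4.2/32768 V = -1.5529541016 V.
V_in − V_code = -1.5529849 − (-1.5529541016) = −30.8 µV.

−30.8 µV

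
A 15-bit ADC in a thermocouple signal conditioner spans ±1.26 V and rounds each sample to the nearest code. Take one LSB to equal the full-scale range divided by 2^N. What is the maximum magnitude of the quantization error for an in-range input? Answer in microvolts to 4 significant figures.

38.45 µV

The full-scale span is 1.26 − (-1.26) = 2.52 V.
Step size = 2.52/32768 V = 76.9043 µV.
Worst-case error for round-to-nearest is half an LSB: 38.45 µV.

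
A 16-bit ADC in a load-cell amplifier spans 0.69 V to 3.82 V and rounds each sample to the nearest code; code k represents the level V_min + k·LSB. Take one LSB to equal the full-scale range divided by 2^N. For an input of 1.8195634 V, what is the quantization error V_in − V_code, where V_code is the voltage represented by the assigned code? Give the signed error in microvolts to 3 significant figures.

−8.59 µV

The full-scale span is 3.82 − (0.69) = 3.13 V. LSB = 3.13 V / 2^16 ≈ 47.76 µV.
Position in LSBs: (1.8195634 − (0.69)) × 65536/3.13 = 23650.8201; rounding gives k = 23651.
V_code = 0.69 + (23651/65536) × 3.13 = 1.8195719910 V.
Error = V_in − V_code = 1.8195634 − (1.8195719910) = −8.59 µV.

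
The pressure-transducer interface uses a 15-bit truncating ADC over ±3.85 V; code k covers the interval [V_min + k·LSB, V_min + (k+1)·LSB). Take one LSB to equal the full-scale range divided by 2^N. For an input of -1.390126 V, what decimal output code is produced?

Full-scale range = 3.85 V − (-3.85 V) = 7.7 V. LSB = 7.7 V / 2^15 ≈ 235.0 µV.
code = ⌊(V_in − V_min)/LSB⌋ = ⌊(V_in − V_min) × 2^15 / range⌋
     = ⌊(-1.390126 − (-3.85)) × 32768 / 7.7⌋ = ⌊2.459874 × 32768/7.7⌋
     = ⌊10468.201⌋ = 10468.

10468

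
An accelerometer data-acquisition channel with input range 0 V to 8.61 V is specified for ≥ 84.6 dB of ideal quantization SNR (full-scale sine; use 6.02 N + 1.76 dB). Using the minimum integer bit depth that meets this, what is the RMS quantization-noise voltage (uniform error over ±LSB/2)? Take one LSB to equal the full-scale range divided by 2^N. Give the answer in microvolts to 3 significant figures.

152 µV

Span = 8.61 V.
Solving 6.02 N ≥ 84.6 − 1.76: N ≥ 13.761. Round up → N = 14.
Step size = 8.61/16384 V = 0.52551 mV.
σ_q = LSB/√12 = 0.52551 mV/3.4641 = 152 µV.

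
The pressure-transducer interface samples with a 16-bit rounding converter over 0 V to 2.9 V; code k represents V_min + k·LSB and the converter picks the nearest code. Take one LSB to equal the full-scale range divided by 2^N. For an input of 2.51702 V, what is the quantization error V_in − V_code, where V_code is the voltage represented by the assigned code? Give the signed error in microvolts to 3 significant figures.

+7.98 µV

Span = 2.9 V. LSB = 2.9 V / 2^16 ≈ 44.25 µV.
(V_in − V_min)/LSB = (2.51702 − (0)) × 65536/2.9 = 56881.1802 → nearest code k = 56881.
V_code = V_min + k × range/2^16 = 0 + 56881 × 2.9/65536 = 2.5170120239 V.
e = 2.51702 − (2.5170120239) = +7.98 µV.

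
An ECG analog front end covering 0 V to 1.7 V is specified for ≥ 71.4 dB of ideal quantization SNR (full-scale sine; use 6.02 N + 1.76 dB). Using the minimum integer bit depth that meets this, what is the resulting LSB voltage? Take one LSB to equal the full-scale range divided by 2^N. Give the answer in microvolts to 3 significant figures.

Range is 1.7 V.
Solving 6.02 N ≥ 71.4 − 1.76: N ≥ 11.568. Round up → N = 12.
LSB = 1.7 V / 2^12 = 415 µV.

415 µV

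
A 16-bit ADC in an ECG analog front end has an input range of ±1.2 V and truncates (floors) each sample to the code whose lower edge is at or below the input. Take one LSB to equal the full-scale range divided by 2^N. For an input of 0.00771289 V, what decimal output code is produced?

The full-scale span is 1.2 − (-1.2) = 2.4 V. LSB = 2.4 V / 2^16 ≈ 36.62 µV.
V_in − V_min = 0.00771289 − (-1.2) = 1.20771289 V.
Divide by LSB: 1.20771289 × 65536/2.4 = 32978.6133.
Truncating gives code 32978.

32978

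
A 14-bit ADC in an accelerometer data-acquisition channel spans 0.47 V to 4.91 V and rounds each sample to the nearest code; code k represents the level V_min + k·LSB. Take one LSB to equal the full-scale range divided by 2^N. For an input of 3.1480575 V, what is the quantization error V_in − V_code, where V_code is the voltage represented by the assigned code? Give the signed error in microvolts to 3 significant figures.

Full-scale range = 4.91 V − (0.47 V) = 4.44 V. LSB = 4.44 V / 2^14 ≈ 271.0 µV.
(V_in − V_min)/LSB = (3.1480575 − (0.47)) × 16384/4.44 = 9882.2734 → nearest code k = 9882.
Reconstructed level: 0.47 + 9882 × 4.44/16384 V = 3.1479833984 V.
V_in − V_code = 3.1480575 − (3.1479833984) = +74.1 µV.

+74.1 µV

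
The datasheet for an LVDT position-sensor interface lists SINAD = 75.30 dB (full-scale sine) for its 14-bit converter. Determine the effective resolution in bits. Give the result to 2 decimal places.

Inverting SNR = 6.02 N + 1.76: N_eff = (75.30 − 1.76)/6.02 = 12.2159.

12.22 bits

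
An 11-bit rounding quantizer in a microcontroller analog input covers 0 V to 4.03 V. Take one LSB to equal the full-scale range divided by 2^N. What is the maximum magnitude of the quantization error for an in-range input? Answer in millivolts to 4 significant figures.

0.9839 mV

Full-scale range = 4.03 V.
One LSB is 4.03 V / 2048 = 1.96777 mV.
Worst-case error for round-to-nearest is half an LSB: 0.9839 mV.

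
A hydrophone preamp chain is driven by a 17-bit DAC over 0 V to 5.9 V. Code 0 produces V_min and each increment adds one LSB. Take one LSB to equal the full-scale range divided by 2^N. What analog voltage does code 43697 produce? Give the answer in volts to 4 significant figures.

1.967 V

V_FS = 5.9 V. LSB = 5.9 V / 2^17.
Output = V_min + (43697/131072) × range = 0 + 0.333382 × 5.9 V
      = 0 + 1.96695 = 1.96695 V.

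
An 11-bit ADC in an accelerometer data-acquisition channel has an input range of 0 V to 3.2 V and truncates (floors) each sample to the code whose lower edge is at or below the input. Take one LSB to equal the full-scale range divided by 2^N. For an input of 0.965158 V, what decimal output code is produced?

617

Range is 3.2 V. LSB = 3.2 V / 2^11 ≈ 1.562 mV.
code = ⌊(V_in − V_min)/LSB⌋ = ⌊(V_in − V_min) × 2^11 / range⌋
     = ⌊(0.965158 − (0)) × 2048 / 3.2⌋ = ⌊0.965158 × 2048/3.2⌋
     = ⌊617.701⌋ = 617.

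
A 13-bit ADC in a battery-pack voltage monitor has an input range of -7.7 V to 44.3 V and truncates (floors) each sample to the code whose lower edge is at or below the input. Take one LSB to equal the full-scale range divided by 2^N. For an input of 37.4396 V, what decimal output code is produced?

The full-scale span is 44.3 − (-7.7) = 52 V. LSB = 52 V / 2^13 ≈ 6.348 mV.
V_in − V_min = 37.4396 − (-7.7) = 45.1396 V.
Divide by LSB: 45.1396 × 8192/52 = 7111.2231.
Truncating gives code 7111.

7111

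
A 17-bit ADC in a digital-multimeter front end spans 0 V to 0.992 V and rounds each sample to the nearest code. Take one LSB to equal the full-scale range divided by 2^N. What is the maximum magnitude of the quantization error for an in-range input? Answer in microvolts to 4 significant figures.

V_FS = 0.992 V.
One LSB is 0.992 V / 131072 = 7.56836 µV.
|e|_max = LSB/2 = 3.784 µV.

3.784 µV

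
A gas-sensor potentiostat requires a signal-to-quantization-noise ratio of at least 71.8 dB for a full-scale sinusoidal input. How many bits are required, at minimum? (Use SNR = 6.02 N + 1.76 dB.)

12 bits

6.02 N + 1.76 ≥ 71.8 gives N ≥ 11.635, so the minimum integer is 12.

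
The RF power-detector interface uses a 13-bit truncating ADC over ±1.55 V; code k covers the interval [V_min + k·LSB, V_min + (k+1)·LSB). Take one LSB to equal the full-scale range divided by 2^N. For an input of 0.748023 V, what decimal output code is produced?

Span: 1.55 V − (-1.55 V) = 3.1 V. LSB = 3.1 V / 2^13 ≈ 378.4 µV.
(V_in − V_min) × 2^13/range = (0.748023 − (-1.55)) × 8192/3.1 = 6072.711.
Floor → code = 6072.

6072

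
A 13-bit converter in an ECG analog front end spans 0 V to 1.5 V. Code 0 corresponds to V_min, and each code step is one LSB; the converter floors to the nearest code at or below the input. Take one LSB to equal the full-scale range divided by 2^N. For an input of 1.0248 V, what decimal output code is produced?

5596

Range is 1.5 V. LSB = 1.5 V / 2^13 ≈ 183.1 µV.
V_in − V_min = 1.0248 − (0) = 1.0248 V.
Divide by LSB: 1.0248 × 8192/1.5 = 5596.7744.
Truncating gives code 5596.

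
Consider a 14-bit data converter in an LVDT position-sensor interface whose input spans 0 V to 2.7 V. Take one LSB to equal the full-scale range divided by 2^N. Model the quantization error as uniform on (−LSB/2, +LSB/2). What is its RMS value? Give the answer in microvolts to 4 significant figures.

47.57 µV

Range is 2.7 V.
Step size = 2.7/16384 V = 164.795 µV.
σ_q = LSB/√12 = 164.795 µV/3.4641 = 47.57 µV.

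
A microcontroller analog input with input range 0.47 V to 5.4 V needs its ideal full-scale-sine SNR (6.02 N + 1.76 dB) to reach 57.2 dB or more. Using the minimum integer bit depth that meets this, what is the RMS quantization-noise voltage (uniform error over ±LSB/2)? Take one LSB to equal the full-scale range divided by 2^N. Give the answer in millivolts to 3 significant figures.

1.39 mV

Range = 5.4 − (0.47) = 4.93 V.
Required N = ⌈(57.2 − 1.76)/6.02⌉ = ⌈9.209⌉ = 10.
LSB = 4.93 V ÷ 2^10 = 4.93/1024 V = 4.8145 mV.
RMS noise = LSB/√12 = 1.39 mV.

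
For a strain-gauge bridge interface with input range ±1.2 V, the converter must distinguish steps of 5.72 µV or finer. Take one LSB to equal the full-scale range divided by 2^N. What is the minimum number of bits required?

Range = 1.2 − (-1.2) = 2.4 V.
Required number of levels: 2.4/5.72 µV = 419580; smallest N with 2^N ≥ that is 19.

19 bits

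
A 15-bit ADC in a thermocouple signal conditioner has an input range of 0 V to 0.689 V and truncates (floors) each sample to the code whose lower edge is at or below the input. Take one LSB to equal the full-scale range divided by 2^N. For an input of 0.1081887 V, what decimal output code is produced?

V_FS = 0.689 V. LSB = 0.689 V / 2^15 ≈ 21.03 µV.
V_in − V_min = 0.1081887 − (0) = 0.1081887 V.
Divide by LSB: 0.1081887 × 32768/0.689 = 5145.3227.
Truncating gives code 5145.

5145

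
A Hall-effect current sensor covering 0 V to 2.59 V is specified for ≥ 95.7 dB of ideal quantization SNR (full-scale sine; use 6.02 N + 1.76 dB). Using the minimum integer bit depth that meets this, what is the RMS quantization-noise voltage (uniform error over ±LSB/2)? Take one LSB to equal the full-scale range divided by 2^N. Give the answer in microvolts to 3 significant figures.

11.4 µV

Full-scale range = 2.59 V.
N ≥ (95.7 − 1.76)/6.02 = 15.605 → N_min = 16.
LSB = 2.59 V / 2^16 = 39.520 µV.
σ_q = LSB/√12 = 39.520 µV/3.4641 = 11.4 µV.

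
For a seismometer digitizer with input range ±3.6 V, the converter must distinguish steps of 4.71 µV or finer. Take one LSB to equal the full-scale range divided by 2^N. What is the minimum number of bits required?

Span: 3.6 V − (-3.6 V) = 7.2 V.
7.2 V / 4.71 µV = 1.529e6. Since 2^20 = 1048576 and 2^21 = 2097152, N = 21.

21 bits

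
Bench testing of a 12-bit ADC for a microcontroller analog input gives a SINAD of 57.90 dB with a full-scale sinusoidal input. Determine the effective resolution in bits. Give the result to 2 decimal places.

ENOB = (57.90 − 1.76)/6.02 = 9.3256 bits.

9.33 bits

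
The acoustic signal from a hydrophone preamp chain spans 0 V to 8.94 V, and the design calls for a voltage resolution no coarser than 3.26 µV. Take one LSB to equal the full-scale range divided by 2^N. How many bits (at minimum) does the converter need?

V_FS = 8.94 V.
Need 2^N ≥ 8.94 V / 3.26 µV = 2.742e6 → N_min = 22.

22 bits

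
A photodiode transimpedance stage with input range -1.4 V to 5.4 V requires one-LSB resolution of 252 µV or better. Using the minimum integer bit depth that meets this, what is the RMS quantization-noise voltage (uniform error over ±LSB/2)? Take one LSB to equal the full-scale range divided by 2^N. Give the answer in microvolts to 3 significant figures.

The full-scale span is 5.4 − (-1.4) = 6.8 V.
Levels needed ≥ 6.8/252 µV = 26980. 2^15 = 32768 suffices, so N_min = 15.
LSB = 6.8 V / 2^15 = 207.52 µV.
σ_q = LSB/√12 = 207.52 µV/3.4641 = 59.9 µV.

59.9 µV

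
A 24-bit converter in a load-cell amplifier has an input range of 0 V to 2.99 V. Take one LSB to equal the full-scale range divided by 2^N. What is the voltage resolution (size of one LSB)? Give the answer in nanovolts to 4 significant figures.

178.2 nV

V_FS = 2.99 V.
Number of codes = 2^24 = 16777216.
LSB = 2.99 V ÷ 2^24 = 2.99/16777216 V = 178.2 nV.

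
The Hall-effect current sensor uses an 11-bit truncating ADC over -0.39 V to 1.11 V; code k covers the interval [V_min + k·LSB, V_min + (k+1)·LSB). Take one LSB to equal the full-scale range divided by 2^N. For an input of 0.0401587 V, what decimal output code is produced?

The full-scale span is 1.11 − (-0.39) = 1.5 V. LSB = 1.5 V / 2^11 ≈ 0.7324 mV.
(V_in − V_min) × 2^11/range = (0.0401587 − (-0.39)) × 2048/1.5 = 587.310.
Floor → code = 587.

587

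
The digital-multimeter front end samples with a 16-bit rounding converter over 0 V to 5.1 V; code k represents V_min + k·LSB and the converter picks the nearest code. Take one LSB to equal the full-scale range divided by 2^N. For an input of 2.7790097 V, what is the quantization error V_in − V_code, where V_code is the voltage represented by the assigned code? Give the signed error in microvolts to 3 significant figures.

−14.0 µV

V_FS = 5.1 V. LSB = 5.1 V / 2^16 ≈ 77.82 µV.
Position in LSBs: (2.7790097 − (0)) × 65536/5.1 = 35710.8195; rounding gives k = 35711.
V_code = V_min + k × range/2^16 = 0 + 35711 × 5.1/65536 = 2.7790237427 V.
e = 2.7790097 − (2.7790237427) = −14.0 µV.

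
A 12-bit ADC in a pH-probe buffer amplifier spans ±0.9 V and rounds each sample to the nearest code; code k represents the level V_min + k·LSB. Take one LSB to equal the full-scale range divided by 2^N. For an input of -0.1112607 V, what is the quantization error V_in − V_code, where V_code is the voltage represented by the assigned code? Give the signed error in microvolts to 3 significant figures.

−79.1 µV

Full-scale range = 0.9 V − (-0.9 V) = 1.8 V. LSB = 1.8 V / 2^12 ≈ 439.5 µV.
(-0.1112607 − (-0.9)) / LSB = 0.7887393 × 4096/1.8 = 1794.8201. Nearest integer: k = 1795.
V_code = -0.9 + (1795/4096) × 1.8 = -0.1111816406 V.
Error = V_in − V_code = -0.1112607 − (-0.1111816406) = −79.1 µV.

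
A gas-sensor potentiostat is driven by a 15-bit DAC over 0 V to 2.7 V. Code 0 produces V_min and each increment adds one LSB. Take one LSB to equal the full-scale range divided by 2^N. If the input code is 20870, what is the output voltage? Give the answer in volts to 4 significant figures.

1.720 V

Full-scale range = 2.7 V. LSB = 2.7 V / 2^15.
V_out = V_min + code × LSB = 0 V + 20870 × 2.7 V / 32768
      = 0 V + 1.71964 V = 1.71964 V.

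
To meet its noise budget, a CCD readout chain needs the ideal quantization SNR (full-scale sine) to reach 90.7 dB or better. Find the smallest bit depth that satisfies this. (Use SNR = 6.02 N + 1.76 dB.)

N ≥ (90.7 − 1.76)/6.02 = 14.774 → N_min = 15.

15 bits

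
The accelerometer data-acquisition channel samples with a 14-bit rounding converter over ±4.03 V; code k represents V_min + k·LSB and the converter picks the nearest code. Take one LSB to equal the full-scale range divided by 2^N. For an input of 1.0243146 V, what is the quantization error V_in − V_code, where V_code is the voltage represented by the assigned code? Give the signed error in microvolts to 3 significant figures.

+88.5 µV

Full-scale range = 4.03 V − (-4.03 V) = 8.06 V. LSB = 8.06 V / 2^14 ≈ 491.9 µV.
(V_in − V_min)/LSB = (1.0243146 − (-4.03)) × 16384/8.06 = 10274.1800 → nearest code k = 10274.
V_code = -4.03 + (10274/16384) × 8.06 = 1.0242260742 V.
e = 1.0243146 − (1.0242260742) = +88.5 µV.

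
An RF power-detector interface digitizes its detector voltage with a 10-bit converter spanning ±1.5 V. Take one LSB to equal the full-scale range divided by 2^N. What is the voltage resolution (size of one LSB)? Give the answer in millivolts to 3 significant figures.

Range = 1.5 − (-1.5) = 3 V.
2^10 = 1024 levels.
LSB = 3 V / 2^10 = 2.93 mV.

2.93 mV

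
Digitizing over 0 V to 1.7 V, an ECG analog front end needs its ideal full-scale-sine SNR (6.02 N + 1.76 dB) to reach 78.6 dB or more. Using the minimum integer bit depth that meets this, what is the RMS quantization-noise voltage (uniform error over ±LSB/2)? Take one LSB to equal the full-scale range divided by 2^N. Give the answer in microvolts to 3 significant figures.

59.9 µV

Span = 1.7 V.
N ≥ (78.6 − 1.76)/6.02 = 12.764 → N_min = 13.
LSB = 1.7 V / 2^13 = 207.52 µV.
V_rms = LSB/√12 = 59.9 µV.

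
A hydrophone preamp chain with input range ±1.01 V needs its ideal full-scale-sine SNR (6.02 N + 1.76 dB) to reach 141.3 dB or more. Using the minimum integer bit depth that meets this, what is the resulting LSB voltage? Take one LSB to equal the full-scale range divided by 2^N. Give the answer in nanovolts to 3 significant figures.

120 nV

Span: 1.01 V − (-1.01 V) = 2.02 V.
N ≥ (141.3 − 1.76)/6.02 = 23.179 → N_min = 24.
One LSB is 2.02 V / 16777216 = 120 nV.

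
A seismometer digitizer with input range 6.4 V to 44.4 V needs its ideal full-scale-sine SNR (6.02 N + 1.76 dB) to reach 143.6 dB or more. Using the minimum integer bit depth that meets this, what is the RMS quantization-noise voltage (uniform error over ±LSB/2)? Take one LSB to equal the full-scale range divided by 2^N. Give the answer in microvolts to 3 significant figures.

0.654 µV

Span: 44.4 V − (6.4 V) = 38 V.
N ≥ (143.6 − 1.76)/6.02 = 23.561 → N_min = 24.
LSB = 38 V ÷ 2^24 = 38/16777216 V = 2.2650 µV.
V_rms = LSB/√12 = 0.654 µV.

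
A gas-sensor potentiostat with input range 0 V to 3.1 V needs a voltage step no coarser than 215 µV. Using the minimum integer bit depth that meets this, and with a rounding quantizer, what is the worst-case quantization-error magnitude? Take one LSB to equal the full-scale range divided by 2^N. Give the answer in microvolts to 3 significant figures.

94.6 µV

Full-scale range = 3.1 V.
Need 2^N ≥ 3.1 V / 215 µV = 14420 → N_min = 14.
One LSB is 3.1 V / 16384 = 189.21 µV.
Max error for round-to-nearest is LSB/2 = 94.6 µV.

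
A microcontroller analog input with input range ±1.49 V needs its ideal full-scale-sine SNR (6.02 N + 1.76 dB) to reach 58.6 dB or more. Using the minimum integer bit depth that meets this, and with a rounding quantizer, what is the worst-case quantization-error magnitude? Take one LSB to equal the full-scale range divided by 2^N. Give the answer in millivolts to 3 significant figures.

Full-scale range = 1.49 V − (-1.49 V) = 2.98 V.
N ≥ (58.6 − 1.76)/6.02 = 9.442 → N_min = 10.
LSB = 2.98 V ÷ 2^10 = 2.98/1024 V = 2.9102 mV.
|e|_max = LSB/2 = 1.46 mV.

1.46 mV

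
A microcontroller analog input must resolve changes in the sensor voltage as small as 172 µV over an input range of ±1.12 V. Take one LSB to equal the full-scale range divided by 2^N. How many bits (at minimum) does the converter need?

14 bits

Span: 1.12 V − (-1.12 V) = 2.24 V.
Required number of levels: 2.24/172 µV = 13023; smallest N with 2^N ≥ that is 14.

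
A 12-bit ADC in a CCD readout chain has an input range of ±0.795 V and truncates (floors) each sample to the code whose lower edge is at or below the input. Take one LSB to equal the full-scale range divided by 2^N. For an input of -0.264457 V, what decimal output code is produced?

1366

Span: 0.795 V − (-0.795 V) = 1.59 V. LSB = 1.59 V / 2^12 ≈ 388.2 µV.
(V_in − V_min) × 2^12/range = (-0.264457 − (-0.795)) × 4096/1.59 = 1366.732.
Floor → code = 1366.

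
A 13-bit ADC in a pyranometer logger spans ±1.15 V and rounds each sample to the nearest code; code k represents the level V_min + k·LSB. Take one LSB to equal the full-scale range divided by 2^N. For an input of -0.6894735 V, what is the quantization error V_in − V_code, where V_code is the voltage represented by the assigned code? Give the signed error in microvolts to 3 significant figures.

Span: 1.15 V − (-1.15 V) = 2.3 V. LSB = 2.3 V / 2^13 ≈ 280.8 µV.
(V_in − V_min)/LSB = (-0.6894735 − (-1.15)) × 8192/2.3 = 1640.2753 → nearest code k = 1640.
Reconstructed level: -1.15 + 1640 × 2.3/8192 V = -0.6895507813 V.
e = -0.6894735 − (-0.6895507813) = +77.3 µV.

+77.3 µV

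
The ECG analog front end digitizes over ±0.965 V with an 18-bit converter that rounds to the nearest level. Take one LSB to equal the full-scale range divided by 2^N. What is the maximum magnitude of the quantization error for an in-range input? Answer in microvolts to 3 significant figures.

Span: 0.965 V − (-0.965 V) = 1.93 V.
Step size = 1.93/262144 V = 7.3624 µV.
Worst-case error for round-to-nearest is half an LSB: 3.68 µV.

3.68 µV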